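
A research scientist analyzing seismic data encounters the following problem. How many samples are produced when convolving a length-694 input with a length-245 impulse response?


Linear convolution output length:
L = N + M - 1
  = 694 + 245 - 1
  = 938 samples

938


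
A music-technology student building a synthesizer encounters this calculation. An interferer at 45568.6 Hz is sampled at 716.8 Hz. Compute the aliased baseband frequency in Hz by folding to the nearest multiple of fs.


Compute the nearest integer multiple of fs to the signal:
n = round(45568.6 / 716.8) = 64
f_alias = |45568.6 - 64 * 716.8|
        = |45568.6 - 45875.2|
        = 306.6 Hz

306.6


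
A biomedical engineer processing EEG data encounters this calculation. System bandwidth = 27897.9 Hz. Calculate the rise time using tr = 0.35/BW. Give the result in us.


Rise time from bandwidth relationship:
tr = 0.35 / BW
   = 0.35 / 27897.9
   = 1.254574717e-05 s
   = 12.5457 us

12.5457 us


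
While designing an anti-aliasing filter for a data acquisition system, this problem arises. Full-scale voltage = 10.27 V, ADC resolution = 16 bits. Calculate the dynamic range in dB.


Dynamic range from full-scale to LSB:
V_min = V_max / 2^bits = 10.27 / 2^16
DR = 20 * log10(V_max / V_min)
   = 20 * log10(2^16)
   = 20 * 16 * log10(2)
   = 96.33 dB

96.33 dB


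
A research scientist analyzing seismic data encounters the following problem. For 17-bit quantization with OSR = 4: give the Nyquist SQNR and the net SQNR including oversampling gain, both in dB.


Step 1 — baseline SQNR at Nyquist:
SQNR_base = 6.02*N + 1.76
          = 6.02*17 + 1.76
          = 104.1 dB

Step 2 — oversampling processing gain:
G = 10*log10(OSR) = 10*log10(4) = 6.02 dB

Step 3 — total:
SQNR_total = 104.1 + 6.02 = 110.12 dB

Base SQNR = 104.1 dB; oversampled SQNR = 110.12 dB


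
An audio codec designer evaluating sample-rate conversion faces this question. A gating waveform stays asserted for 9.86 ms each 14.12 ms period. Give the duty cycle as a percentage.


Duty cycle as a percentage:
DC = (t_on / T) * 100
   = (9.86 / 14.12) * 100
   = 0.6983 * 100
   = 69.83 %

69.83 %


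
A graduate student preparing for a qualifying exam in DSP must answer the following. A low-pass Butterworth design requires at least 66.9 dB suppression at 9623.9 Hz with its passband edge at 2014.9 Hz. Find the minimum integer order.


Butterworth filter order formula:
n = log10(10^(A/10) - 1) / (2 * log10(f_stop/f_pass))
10^(66.9/10) - 1 = 4897787.1937
f_stop/f_pass = 9623.9 / 2014.9 = 4.7764
n = 4.9257 -> ceil = 5

5


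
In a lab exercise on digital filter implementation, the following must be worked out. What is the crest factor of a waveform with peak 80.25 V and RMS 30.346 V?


Crest factor is the ratio of peak to RMS:
CF = V_peak / V_rms
   = 80.25 / 30.346
   = 2.6445

2.6445


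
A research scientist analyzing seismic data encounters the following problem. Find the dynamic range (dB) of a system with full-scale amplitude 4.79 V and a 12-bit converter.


Dynamic range from full-scale to LSB:
V_min = V_max / 2^bits = 4.79 / 2^12
DR = 20 * log10(V_max / V_min)
   = 20 * log10(2^12)
   = 20 * 12 * log10(2)
   = 72.25 dB

72.25 dB


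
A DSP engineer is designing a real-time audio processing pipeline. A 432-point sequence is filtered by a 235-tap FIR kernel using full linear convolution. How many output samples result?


Linear convolution output length:
L = N + M - 1
  = 432 + 235 - 1
  = 666 samples

666


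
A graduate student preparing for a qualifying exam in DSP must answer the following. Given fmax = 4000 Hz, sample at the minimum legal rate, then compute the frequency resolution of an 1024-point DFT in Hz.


Step 1 — Nyquist sampling rate:
fs = 2 * fmax = 2 * 4000 = 8000 Hz

Step 2 — DFT bin spacing:
df = fs / N = 8000 / 1024 = 7.8125 Hz

7.8125 Hz


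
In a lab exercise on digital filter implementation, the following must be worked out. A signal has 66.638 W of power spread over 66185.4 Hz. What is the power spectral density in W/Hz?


Power spectral density:
PSD = P / BW
    = 66.638 / 66185.4
    = 0.00100684 W/Hz

0.00100684 W/Hz


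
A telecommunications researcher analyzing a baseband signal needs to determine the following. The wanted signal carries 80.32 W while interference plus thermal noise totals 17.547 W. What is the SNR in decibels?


SNR in decibels:
SNR = 10 * log10(Ps / Pn)
    = 10 * log10(80.32 / 17.547)
    = 10 * log10(4.5774)
    = 10 * 0.6606
    = 6.61 dB

6.61 dB


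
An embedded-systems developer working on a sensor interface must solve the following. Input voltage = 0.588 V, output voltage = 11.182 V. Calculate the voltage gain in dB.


Voltage gain in dB:
G = 20 * log10(Vout / Vin)
  = 20 * log10(11.182 / 0.588)
  = 20 * log10(19.017007)
  = 20 * 1.279142
  = 25.58 dB

25.58 dB


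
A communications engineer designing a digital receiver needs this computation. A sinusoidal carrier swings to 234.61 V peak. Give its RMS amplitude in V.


RMS voltage for a sinusoidal waveform:
V_rms = V_peak / sqrt(2)
      = 234.61 / 1.414214
      = 165.894 V

165.894 V


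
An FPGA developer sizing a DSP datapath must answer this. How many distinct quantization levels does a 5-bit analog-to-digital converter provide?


Number of quantization levels = 2^N
= 2^5
= 32

32


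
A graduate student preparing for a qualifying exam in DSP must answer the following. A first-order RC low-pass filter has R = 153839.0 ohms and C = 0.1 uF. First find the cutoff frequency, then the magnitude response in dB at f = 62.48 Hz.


Step 1 — cutoff frequency:
fc = 1 / (2*pi*R*C)
C = 0.1 uF = 1e-07 F
fc = 1 / (2*pi*153839.0*1e-07)
   = 10.3456 Hz

Step 2 — magnitude at f = 62.48 Hz:
|H(f)| = 1 / sqrt(1 + (f/fc)^2)
f/fc = 62.48 / 10.3456 = 6.039282
|H| = 1 / sqrt(1 + 36.472927) = 0.1633583
|H|_dB = 20*log10(0.1633583) = -15.74 dB

fc = 10.3456 Hz; |H(62.48 Hz)| = -15.74 dB


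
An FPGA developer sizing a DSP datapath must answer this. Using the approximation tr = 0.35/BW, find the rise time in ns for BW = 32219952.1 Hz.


Rise time from bandwidth relationship:
tr = 0.35 / BW
   = 0.35 / 32219952.1
   = 1.086283427e-08 s
   = 10.8628 ns

10.8628 ns


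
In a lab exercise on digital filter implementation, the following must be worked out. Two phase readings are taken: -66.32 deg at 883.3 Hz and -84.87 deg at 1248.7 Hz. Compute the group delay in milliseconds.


Group delay from phase difference:
tau = -d(phi)/d(omega)
d(phi) = -18.55 deg = -0.323759 rad
d(omega) = 2*pi*(1248.7 - 883.3) = 2295.8759 rad/s
tau = -(-0.323759) / 2295.8759
    = 0.141 ms

0.141 ms


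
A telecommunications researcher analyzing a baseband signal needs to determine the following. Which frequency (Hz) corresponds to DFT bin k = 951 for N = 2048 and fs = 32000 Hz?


Frequency of DFT bin k:
f_k = k * fs / N
    = 951 * 32000 / 2048
    = 30432000 / 2048
    = 14859.375 Hz

14859.375 Hz


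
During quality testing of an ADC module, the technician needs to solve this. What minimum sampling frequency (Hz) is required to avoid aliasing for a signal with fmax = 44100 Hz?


The Nyquist rate is twice the maximum frequency component.
fs_min = 2 * fmax
      = 2 * 44100
      = 88200 Hz

88200


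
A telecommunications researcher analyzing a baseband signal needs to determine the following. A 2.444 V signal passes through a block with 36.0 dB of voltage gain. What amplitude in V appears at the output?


Output voltage from dB gain:
V_out = V_in * 10^(gain_dB / 20)
      = 2.444 * 10^(36.0 / 20)
      = 2.444 * 63.095734
      = 154.206 V

154.206 V


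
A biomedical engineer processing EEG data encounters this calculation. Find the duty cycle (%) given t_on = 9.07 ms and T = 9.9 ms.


Duty cycle as a percentage:
DC = (t_on / T) * 100
   = (9.07 / 9.9) * 100
   = 0.916162 * 100
   = 91.62 %

91.62 %


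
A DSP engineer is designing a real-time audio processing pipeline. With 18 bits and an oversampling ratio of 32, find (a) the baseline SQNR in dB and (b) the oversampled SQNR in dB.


Step 1 — baseline SQNR at Nyquist:
SQNR_base = 6.02*N + 1.76
          = 6.02*18 + 1.76
          = 110.12 dB

Step 2 — oversampling processing gain:
G = 10*log10(OSR) = 10*log10(32) = 15.05 dB

Step 3 — total:
SQNR_total = 110.12 + 15.05 = 125.17 dB

Base SQNR = 110.12 dB; oversampled SQNR = 125.17 dB


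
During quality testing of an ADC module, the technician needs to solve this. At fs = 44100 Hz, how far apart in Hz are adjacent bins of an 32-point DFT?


DFT frequency resolution:
df = fs / N
   = 44100 / 32
   = 1378.125 Hz

1378.125 Hz


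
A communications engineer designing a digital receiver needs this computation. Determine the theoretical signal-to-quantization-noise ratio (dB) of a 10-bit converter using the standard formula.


Theoretical SNR for a full-scale sinusoid:
SNR = 6.02 * N + 1.76
    = 6.02 * 10 + 1.76
    = 60.2 + 1.76
    = 61.96 dB

61.96 dB


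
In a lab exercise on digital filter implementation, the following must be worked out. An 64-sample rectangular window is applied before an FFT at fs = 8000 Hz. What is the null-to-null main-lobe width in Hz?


Main lobe width for a rectangular window:
Width = 2 * fs / N
      = 2 * 8000 / 64
      = 16000 / 64
      = 250.0 Hz

250.0 Hz


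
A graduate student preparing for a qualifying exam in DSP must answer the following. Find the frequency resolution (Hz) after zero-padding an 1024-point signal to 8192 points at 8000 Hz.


Frequency resolution after zero-padding:
N_padded = 1024 * 8 = 8192
df = fs / N_padded
   = 8000 / 8192
   = 0.9766 Hz

0.9766 Hz


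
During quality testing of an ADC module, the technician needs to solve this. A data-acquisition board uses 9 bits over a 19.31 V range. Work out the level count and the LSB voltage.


Step 1 — number of quantization levels:
L = 2^N = 2^9 = 512

Step 2 — LSB step size:
delta = Vfs / L
      = 19.31 / 512
      = 0.03771484 V

Levels = 512; step size = 0.03771484 V


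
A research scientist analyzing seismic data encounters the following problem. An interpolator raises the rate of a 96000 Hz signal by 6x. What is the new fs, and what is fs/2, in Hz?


Step 1 — output sample rate after interpolation by L:
fs_out = L * fs_in = 6 * 96000 = 576000 Hz

Step 2 — Nyquist frequency of the output stream:
f_Nyq = fs_out / 2 = 576000 / 2 = 288000.0 Hz

fs_out = 576000 Hz; f_Nyquist = 288000.0 Hz


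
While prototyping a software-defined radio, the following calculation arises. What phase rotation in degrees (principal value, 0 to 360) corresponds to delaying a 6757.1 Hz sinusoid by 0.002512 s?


Phase shift from frequency and time delay:
phi = 360 * f * t_delay
    = 360 * 6757.1 * 0.002512
    = 6110.58 degrees
    mod 360 = 350.58 degrees

350.58 degrees


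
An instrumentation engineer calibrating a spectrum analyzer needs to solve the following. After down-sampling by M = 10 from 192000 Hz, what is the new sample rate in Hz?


Decimation reduces the sample rate:
fs_out = fs_in / M
       = 192000 / 10
       = 19200.0 Hz

19200.0 Hz


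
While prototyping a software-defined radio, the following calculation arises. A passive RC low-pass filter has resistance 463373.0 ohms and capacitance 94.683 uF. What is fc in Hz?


Cutoff frequency of a first-order RC filter:
fc = 1 / (2 * pi * R * C)
C = 94.683 uF = 9.4683e-05 F
fc = 1 / (2 * pi * 463373.0 * 9.4683e-05)
   = 1 / 275.66561808682
   = 0.003628 Hz

0.003628 Hz


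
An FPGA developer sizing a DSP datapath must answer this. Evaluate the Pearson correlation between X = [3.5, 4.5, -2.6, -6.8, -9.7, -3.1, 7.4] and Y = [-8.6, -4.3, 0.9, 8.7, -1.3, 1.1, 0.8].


Pearson correlation coefficient (population):
r = cov(X,Y) / (std(X) * std(Y))
Mean X = -0.9714, Mean Y = -0.3857
Cov(X,Y) = -14.064694
Std(X) = 5.823037, Std(Y) = 4.949005
r = -0.488

-0.488


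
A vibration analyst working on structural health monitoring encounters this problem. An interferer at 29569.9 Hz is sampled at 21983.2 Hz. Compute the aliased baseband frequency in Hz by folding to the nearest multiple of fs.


Compute the nearest integer multiple of fs to the signal:
n = round(29569.9 / 21983.2) = 1
f_alias = |29569.9 - 1 * 21983.2|
        = |29569.9 - 21983.2|
        = 7586.7 Hz

7586.7


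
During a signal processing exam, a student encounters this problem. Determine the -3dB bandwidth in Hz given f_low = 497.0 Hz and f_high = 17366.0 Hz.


Bandwidth is the difference of -3dB frequencies:
BW = f_high - f_low
   = 17366.0 - 497.0
   = 16869.0 Hz

16869.0 Hz


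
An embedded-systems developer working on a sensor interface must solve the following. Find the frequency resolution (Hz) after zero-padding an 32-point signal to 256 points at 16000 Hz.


Frequency resolution after zero-padding:
N_padded = 32 * 8 = 256
df = fs / N_padded
   = 16000 / 256
   = 62.5 Hz

62.5 Hz


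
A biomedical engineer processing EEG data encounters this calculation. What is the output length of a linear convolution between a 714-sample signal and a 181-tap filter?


Linear convolution output length:
L = N + M - 1
  = 714 + 181 - 1
  = 894 samples

894


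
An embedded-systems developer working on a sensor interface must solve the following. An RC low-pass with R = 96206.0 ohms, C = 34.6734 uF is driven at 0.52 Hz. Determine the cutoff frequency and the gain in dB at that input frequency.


Step 1 — cutoff frequency:
fc = 1 / (2*pi*R*C)
C = 34.6734 uF = 3.46734e-05 F
fc = 1 / (2*pi*96206.0*3.46734e-05)
   = 0.0477113 Hz

Step 2 — magnitude at f = 0.52 Hz:
|H(f)| = 1 / sqrt(1 + (f/fc)^2)
f/fc = 0.52 / 0.0477113 = 10.898886
|H| = 1 / sqrt(1 + 118.785716) = 0.0913687
|H|_dB = 20*log10(0.0913687) = -20.78 dB

fc = 0.0477113 Hz; |H(0.52 Hz)| = -20.78 dB


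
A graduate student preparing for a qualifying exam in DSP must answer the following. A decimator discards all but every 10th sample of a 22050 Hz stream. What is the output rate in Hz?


Decimation reduces the sample rate:
fs_out = fs_in / M
       = 22050 / 10
       = 2205.0 Hz

2205.0 Hz


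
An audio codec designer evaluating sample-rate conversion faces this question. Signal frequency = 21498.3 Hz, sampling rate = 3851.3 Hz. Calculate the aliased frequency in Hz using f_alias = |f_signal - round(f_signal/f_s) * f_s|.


Compute the nearest integer multiple of fs to the signal:
n = round(21498.3 / 3851.3) = 6
f_alias = |21498.3 - 6 * 3851.3|
        = |21498.3 - 23107.8|
        = 1609.5 Hz

1609.5


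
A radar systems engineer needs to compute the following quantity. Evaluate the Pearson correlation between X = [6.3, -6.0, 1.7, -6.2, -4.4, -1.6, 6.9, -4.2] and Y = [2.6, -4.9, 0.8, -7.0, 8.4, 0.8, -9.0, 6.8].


Pearson correlation coefficient (population):
r = cov(X,Y) / (std(X) * std(Y))
Mean X = -0.9375, Mean Y = -0.1875
Cov(X,Y) = -4.970781
Std(X) = 4.964357, Std(Y) = 5.90094
r = -0.1697

-0.1697


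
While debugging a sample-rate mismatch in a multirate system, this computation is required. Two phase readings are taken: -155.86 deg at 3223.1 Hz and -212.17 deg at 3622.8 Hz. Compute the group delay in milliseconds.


Group delay from phase difference:
tau = -d(phi)/d(omega)
d(phi) = -56.31 deg = -0.982795 rad
d(omega) = 2*pi*(3622.8 - 3223.1) = 2511.3892 rad/s
tau = -(-0.982795) / 2511.3892
    = 0.3913 ms

0.3913 ms


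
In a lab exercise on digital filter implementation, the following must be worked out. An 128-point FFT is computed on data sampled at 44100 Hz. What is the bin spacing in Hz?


DFT frequency resolution:
df = fs / N
   = 44100 / 128
   = 344.5312 Hz

344.5312 Hz


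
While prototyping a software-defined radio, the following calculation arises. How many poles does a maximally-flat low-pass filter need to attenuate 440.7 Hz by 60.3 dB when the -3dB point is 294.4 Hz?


Butterworth filter order formula:
n = log10(10^(A/10) - 1) / (2 * log10(f_stop/f_pass))
10^(60.3/10) - 1 = 1071518.3052
f_stop/f_pass = 440.7 / 294.4 = 1.4969
n = 17.2084 -> ceil = 18

18


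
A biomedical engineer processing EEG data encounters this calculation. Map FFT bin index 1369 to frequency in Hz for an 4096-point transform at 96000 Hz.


Frequency of DFT bin k:
f_k = k * fs / N
    = 1369 * 96000 / 4096
    = 131424000 / 4096
    = 32085.938 Hz

32085.938 Hz


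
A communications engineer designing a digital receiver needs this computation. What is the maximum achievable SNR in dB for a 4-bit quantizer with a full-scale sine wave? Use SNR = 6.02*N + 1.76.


Theoretical SNR for a full-scale sinusoid:
SNR = 6.02 * N + 1.76
    = 6.02 * 4 + 1.76
    = 24.08 + 1.76
    = 25.84 dB

25.84 dB


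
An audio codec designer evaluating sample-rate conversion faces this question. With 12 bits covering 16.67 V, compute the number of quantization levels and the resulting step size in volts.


Step 1 — number of quantization levels:
L = 2^N = 2^12 = 4096

Step 2 — LSB step size:
delta = Vfs / L
      = 16.67 / 4096
      = 0.00406982 V

Levels = 4096; step size = 0.00406982 V


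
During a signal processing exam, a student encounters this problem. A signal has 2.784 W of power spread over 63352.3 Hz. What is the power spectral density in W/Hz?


Power spectral density:
PSD = P / BW
    = 2.784 / 63352.3
    = 4.394e-05 W/Hz

4.394e-05 W/Hz


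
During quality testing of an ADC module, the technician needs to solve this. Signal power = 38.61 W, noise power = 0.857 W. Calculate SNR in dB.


SNR in decibels:
SNR = 10 * log10(Ps / Pn)
    = 10 * log10(38.61 / 0.857)
    = 10 * log10(45.0525)
    = 10 * 1.6537
    = 16.54 dB

16.54 dB


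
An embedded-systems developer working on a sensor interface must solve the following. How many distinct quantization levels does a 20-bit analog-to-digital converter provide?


Number of quantization levels = 2^N
= 2^20
= 1048576

1048576


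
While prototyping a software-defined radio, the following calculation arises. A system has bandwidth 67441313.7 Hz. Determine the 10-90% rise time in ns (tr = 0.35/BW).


Rise time from bandwidth relationship:
tr = 0.35 / BW
   = 0.35 / 67441313.7
   = 5.189697246e-09 s
   = 5.1897 ns

5.1897 ns


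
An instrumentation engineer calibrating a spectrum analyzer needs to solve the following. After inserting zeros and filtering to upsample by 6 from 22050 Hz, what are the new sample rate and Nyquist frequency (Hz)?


Step 1 — output sample rate after interpolation by L:
fs_out = L * fs_in = 6 * 22050 = 132300 Hz

Step 2 — Nyquist frequency of the output stream:
f_Nyq = fs_out / 2 = 132300 / 2 = 66150.0 Hz

fs_out = 132300 Hz; f_Nyquist = 66150.0 Hz


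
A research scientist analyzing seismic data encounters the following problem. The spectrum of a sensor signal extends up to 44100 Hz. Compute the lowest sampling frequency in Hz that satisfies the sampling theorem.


The Nyquist rate is twice the maximum frequency component.
fs_min = 2 * fmax
      = 2 * 44100
      = 88200 Hz

88200


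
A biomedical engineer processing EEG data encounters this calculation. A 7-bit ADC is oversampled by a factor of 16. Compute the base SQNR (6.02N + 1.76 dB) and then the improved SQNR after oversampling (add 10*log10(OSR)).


Step 1 — baseline SQNR at Nyquist:
SQNR_base = 6.02*N + 1.76
          = 6.02*7 + 1.76
          = 43.9 dB

Step 2 — oversampling processing gain:
G = 10*log10(OSR) = 10*log10(16) = 12.04 dB

Step 3 — total:
SQNR_total = 43.9 + 12.04 = 55.94 dB

Base SQNR = 43.9 dB; oversampled SQNR = 55.94 dB


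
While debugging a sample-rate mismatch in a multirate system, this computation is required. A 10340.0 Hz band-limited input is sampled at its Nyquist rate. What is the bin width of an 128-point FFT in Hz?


Step 1 — Nyquist sampling rate:
fs = 2 * fmax = 2 * 10340.0 = 20680.0 Hz

Step 2 — DFT bin spacing:
df = fs / N = 20680.0 / 128 = 161.5625 Hz

161.5625 Hz


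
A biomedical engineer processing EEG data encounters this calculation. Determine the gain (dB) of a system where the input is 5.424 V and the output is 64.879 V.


Voltage gain in dB:
G = 20 * log10(Vout / Vin)
  = 20 * log10(64.879 / 5.424)
  = 20 * log10(11.961468)
  = 20 * 1.077784
  = 21.56 dB

21.56 dB


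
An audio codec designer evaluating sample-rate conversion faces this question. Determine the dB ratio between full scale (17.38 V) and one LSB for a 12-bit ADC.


Dynamic range from full-scale to LSB:
V_min = V_max / 2^bits = 17.38 / 2^12
DR = 20 * log10(V_max / V_min)
   = 20 * log10(2^12)
   = 20 * 12 * log10(2)
   = 72.25 dB

72.25 dB


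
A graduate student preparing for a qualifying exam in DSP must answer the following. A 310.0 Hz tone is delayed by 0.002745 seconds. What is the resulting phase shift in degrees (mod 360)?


Phase shift from frequency and time delay:
phi = 360 * f * t_delay
    = 360 * 310.0 * 0.002745
    = 306.34 degrees
    mod 360 = 306.34 degrees

306.34 degrees


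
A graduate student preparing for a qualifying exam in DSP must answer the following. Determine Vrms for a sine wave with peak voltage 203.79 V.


RMS voltage for a sinusoidal waveform:
V_rms = V_peak / sqrt(2)
      = 203.79 / 1.414214
      = 144.101 V

144.101 V


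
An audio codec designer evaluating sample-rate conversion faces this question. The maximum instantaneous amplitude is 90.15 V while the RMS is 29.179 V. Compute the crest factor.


Crest factor is the ratio of peak to RMS:
CF = V_peak / V_rms
   = 90.15 / 29.179
   = 3.0896

3.0896


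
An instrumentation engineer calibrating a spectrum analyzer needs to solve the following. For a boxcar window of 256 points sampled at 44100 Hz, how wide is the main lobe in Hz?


Main lobe width for a rectangular window:
Width = 2 * fs / N
      = 2 * 44100 / 256
      = 88200 / 256
      = 344.531 Hz

344.531 Hz


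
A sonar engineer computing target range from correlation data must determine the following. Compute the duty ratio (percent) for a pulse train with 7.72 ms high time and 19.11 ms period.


Duty cycle as a percentage:
DC = (t_on / T) * 100
   = (7.72 / 19.11) * 100
   = 0.403977 * 100
   = 40.4 %

40.4 %


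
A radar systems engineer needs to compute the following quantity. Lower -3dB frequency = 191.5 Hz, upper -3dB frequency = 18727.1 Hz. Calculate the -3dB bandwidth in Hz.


Bandwidth is the difference of -3dB frequencies:
BW = f_high - f_low
   = 18727.1 - 191.5
   = 18535.6 Hz

18535.6 Hz


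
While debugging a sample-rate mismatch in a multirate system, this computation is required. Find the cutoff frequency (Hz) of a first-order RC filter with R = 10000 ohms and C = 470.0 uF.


Cutoff frequency of a first-order RC filter:
fc = 1 / (2 * pi * R * C)
C = 470.0 uF = 0.00047 F
fc = 1 / (2 * pi * 10000 * 0.00047)
   = 1 / 29.530970943744
   = 0.033863 Hz

0.033863 Hz


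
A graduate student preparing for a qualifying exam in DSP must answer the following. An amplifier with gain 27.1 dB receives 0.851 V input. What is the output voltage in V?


Output voltage from dB gain:
V_out = V_in * 10^(gain_dB / 20)
      = 0.851 * 10^(27.1 / 20)
      = 0.851 * 22.646443
      = 19.2721 V

19.2721 V


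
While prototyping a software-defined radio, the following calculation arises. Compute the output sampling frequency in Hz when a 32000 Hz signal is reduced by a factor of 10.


Decimation reduces the sample rate:
fs_out = fs_in / M
       = 32000 / 10
       = 3200.0 Hz

3200.0 Hz


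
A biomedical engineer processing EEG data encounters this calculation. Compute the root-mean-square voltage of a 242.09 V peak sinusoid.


RMS voltage for a sinusoidal waveform:
V_rms = V_peak / sqrt(2)
      = 242.09 / 1.414214
      = 171.183 V

171.183 V


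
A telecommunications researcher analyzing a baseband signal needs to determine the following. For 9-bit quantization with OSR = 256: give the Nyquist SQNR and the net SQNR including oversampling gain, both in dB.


Step 1 — baseline SQNR at Nyquist:
SQNR_base = 6.02*N + 1.76
          = 6.02*9 + 1.76
          = 55.94 dB

Step 2 — oversampling processing gain:
G = 10*log10(OSR) = 10*log10(256) = 24.08 dB

Step 3 — total:
SQNR_total = 55.94 + 24.08 = 80.02 dB

Base SQNR = 55.94 dB; oversampled SQNR = 80.02 dB


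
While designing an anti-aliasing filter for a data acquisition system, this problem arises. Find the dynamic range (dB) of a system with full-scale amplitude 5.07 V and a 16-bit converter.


Dynamic range from full-scale to LSB:
V_min = V_max / 2^bits = 5.07 / 2^16
DR = 20 * log10(V_max / V_min)
   = 20 * log10(2^16)
   = 20 * 16 * log10(2)
   = 96.33 dB

96.33 dB


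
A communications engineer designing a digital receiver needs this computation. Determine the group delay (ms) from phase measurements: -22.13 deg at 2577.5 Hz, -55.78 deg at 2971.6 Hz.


Group delay from phase difference:
tau = -d(phi)/d(omega)
d(phi) = -33.65 deg = -0.587303 rad
d(omega) = 2*pi*(2971.6 - 2577.5) = 2476.2033 rad/s
tau = -(-0.587303) / 2476.2033
    = 0.2372 ms

0.2372 ms


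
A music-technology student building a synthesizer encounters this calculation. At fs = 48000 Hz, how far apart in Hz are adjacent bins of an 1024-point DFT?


DFT frequency resolution:
df = fs / N
   = 48000 / 1024
   = 46.875 Hz

46.875 Hz


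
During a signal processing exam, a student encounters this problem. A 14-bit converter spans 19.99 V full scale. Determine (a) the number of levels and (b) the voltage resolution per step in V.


Step 1 — number of quantization levels:
L = 2^N = 2^14 = 16384

Step 2 — LSB step size:
delta = Vfs / L
      = 19.99 / 16384
      = 0.00122009 V

Levels = 16384; step size = 0.00122009 V


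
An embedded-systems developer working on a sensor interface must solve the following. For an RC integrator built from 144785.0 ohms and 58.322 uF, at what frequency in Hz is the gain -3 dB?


Cutoff frequency of a first-order RC filter:
fc = 1 / (2 * pi * R * C)
C = 58.322 uF = 5.8322e-05 F
fc = 1 / (2 * pi * 144785.0 * 5.8322e-05)
   = 1 / 53.056164049673
   = 0.018848 Hz

0.018848 Hz


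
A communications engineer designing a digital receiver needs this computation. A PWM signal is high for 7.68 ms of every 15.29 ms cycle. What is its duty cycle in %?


Duty cycle as a percentage:
DC = (t_on / T) * 100
   = (7.68 / 15.29) * 100
   = 0.502289 * 100
   = 50.23 %

50.23 %


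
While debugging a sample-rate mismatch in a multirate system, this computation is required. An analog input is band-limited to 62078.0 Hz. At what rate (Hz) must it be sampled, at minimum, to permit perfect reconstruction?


The Nyquist rate is twice the maximum frequency component.
fs_min = 2 * fmax
      = 2 * 62078.0
      = 124156.0 Hz

124156.0


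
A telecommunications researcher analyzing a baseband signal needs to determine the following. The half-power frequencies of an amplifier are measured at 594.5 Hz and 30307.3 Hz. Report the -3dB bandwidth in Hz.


Bandwidth is the difference of -3dB frequencies:
BW = f_high - f_low
   = 30307.3 - 594.5
   = 29712.8 Hz

29712.8 Hz


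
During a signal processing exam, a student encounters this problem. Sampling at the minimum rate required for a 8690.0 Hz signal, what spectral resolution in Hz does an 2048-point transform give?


Step 1 — Nyquist sampling rate:
fs = 2 * fmax = 2 * 8690.0 = 17380.0 Hz

Step 2 — DFT bin spacing:
df = fs / N = 17380.0 / 2048 = 8.4863 Hz

8.4863 Hz


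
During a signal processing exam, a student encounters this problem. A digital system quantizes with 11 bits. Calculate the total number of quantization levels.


Number of quantization levels = 2^N
= 2^11
= 2048

2048


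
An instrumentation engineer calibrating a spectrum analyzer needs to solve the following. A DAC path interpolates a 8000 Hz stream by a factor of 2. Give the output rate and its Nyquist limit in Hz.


Step 1 — output sample rate after interpolation by L:
fs_out = L * fs_in = 2 * 8000 = 16000 Hz

Step 2 — Nyquist frequency of the output stream:
f_Nyq = fs_out / 2 = 16000 / 2 = 8000.0 Hz

fs_out = 16000 Hz; f_Nyquist = 8000.0 Hz


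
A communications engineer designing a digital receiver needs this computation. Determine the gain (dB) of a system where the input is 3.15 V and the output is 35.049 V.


Voltage gain in dB:
G = 20 * log10(Vout / Vin)
  = 20 * log10(35.049 / 3.15)
  = 20 * log10(11.126667)
  = 20 * 1.046365
  = 20.93 dB

20.93 dB


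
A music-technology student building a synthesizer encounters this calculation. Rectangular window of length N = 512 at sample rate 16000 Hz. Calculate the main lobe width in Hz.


Main lobe width for a rectangular window:
Width = 2 * fs / N
      = 2 * 16000 / 512
      = 32000 / 512
      = 62.5 Hz

62.5 Hz


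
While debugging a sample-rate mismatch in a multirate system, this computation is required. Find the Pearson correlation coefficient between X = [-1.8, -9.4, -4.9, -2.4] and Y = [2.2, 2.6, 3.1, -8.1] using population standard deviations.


Pearson correlation coefficient (population):
r = cov(X,Y) / (std(X) * std(Y))
Mean X = -4.625, Mean Y = -0.05
Cov(X,Y) = -6.26875
Std(X) = 2.991968, Std(Y) = 4.658594
r = -0.4497

-0.4497


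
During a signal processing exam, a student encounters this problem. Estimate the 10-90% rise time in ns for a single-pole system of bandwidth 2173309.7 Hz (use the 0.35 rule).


Rise time from bandwidth relationship:
tr = 0.35 / BW
   = 0.35 / 2173309.7
   = 1.61044696e-07 s
   = 161.0447 ns

161.0447 ns


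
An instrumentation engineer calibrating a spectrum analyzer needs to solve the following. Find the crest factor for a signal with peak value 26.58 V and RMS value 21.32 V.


Crest factor is the ratio of peak to RMS:
CF = V_peak / V_rms
   = 26.58 / 21.32
   = 1.2467

1.2467


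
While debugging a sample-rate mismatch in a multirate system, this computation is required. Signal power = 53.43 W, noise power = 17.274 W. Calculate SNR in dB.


SNR in decibels:
SNR = 10 * log10(Ps / Pn)
    = 10 * log10(53.43 / 17.274)
    = 10 * log10(3.0931)
    = 10 * 0.4904
    = 4.9 dB

4.9 dB


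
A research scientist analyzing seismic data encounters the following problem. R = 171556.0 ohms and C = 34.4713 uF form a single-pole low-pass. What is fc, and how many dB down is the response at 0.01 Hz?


Step 1 — cutoff frequency:
fc = 1 / (2*pi*R*C)
C = 34.4713 uF = 3.44713e-05 F
fc = 1 / (2*pi*171556.0*3.44713e-05)
   = 0.0269127 Hz

Step 2 — magnitude at f = 0.01 Hz:
|H(f)| = 1 / sqrt(1 + (f/fc)^2)
f/fc = 0.01 / 0.0269127 = 0.371572
|H| = 1 / sqrt(1 + 0.138066) = 0.9373813
|H|_dB = 20*log10(0.9373813) = -0.56 dB

fc = 0.0269127 Hz; |H(0.01 Hz)| = -0.56 dB


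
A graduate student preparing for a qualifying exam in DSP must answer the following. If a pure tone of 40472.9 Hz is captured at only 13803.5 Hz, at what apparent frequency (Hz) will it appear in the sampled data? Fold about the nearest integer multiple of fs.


Compute the nearest integer multiple of fs to the signal:
n = round(40472.9 / 13803.5) = 3
f_alias = |40472.9 - 3 * 13803.5|
        = |40472.9 - 41410.5|
        = 937.6 Hz

937.6


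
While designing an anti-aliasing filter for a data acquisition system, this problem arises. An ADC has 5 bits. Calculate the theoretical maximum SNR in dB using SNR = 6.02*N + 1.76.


Theoretical SNR for a full-scale sinusoid:
SNR = 6.02 * N + 1.76
    = 6.02 * 5 + 1.76
    = 30.1 + 1.76
    = 31.86 dB

31.86 dB


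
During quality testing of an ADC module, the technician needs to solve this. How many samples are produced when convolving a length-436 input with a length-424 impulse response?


Linear convolution output length:
L = N + M - 1
  = 436 + 424 - 1
  = 859 samples

859


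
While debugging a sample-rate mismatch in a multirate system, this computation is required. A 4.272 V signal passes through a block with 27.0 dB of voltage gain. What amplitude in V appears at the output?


Output voltage from dB gain:
V_out = V_in * 10^(gain_dB / 20)
      = 4.272 * 10^(27.0 / 20)
      = 4.272 * 22.387211
      = 95.6382 V

95.6382 V


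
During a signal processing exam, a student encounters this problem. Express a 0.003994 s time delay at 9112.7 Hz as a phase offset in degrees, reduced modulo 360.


Phase shift from frequency and time delay:
phi = 360 * f * t_delay
    = 360 * 9112.7 * 0.003994
    = 13102.6 degrees
    mod 360 = 142.6 degrees

142.6 degrees


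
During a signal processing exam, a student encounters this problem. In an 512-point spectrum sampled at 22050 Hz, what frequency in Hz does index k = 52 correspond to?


Frequency of DFT bin k:
f_k = k * fs / N
    = 52 * 22050 / 512
    = 1146600 / 512
    = 2239.453 Hz

2239.453 Hz


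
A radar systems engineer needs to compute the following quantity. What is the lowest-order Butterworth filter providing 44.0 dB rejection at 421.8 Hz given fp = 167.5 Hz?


Butterworth filter order formula:
n = log10(10^(A/10) - 1) / (2 * log10(f_stop/f_pass))
10^(44.0/10) - 1 = 25117.8643
f_stop/f_pass = 421.8 / 167.5 = 2.5182
n = 5.485 -> ceil = 6

6


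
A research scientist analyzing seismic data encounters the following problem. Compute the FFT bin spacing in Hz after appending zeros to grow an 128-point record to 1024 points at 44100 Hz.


Frequency resolution after zero-padding:
N_padded = 128 * 8 = 1024
df = fs / N_padded
   = 44100 / 1024
   = 43.0664 Hz

43.0664 Hz


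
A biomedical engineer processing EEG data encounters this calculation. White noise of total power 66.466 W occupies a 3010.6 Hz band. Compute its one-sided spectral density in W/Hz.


Power spectral density:
PSD = P / BW
    = 66.466 / 3010.6
    = 0.02207733 W/Hz

0.02207733 W/Hz


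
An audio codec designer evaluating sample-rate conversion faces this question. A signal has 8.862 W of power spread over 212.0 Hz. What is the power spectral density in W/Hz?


Power spectral density:
PSD = P / BW
    = 8.862 / 212.0
    = 0.04180189 W/Hz

0.04180189 W/Hz


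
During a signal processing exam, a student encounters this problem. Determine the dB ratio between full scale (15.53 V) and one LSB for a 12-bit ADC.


Dynamic range from full-scale to LSB:
V_min = V_max / 2^bits = 15.53 / 2^12
DR = 20 * log10(V_max / V_min)
   = 20 * log10(2^12)
   = 20 * 12 * log10(2)
   = 72.25 dB

72.25 dB


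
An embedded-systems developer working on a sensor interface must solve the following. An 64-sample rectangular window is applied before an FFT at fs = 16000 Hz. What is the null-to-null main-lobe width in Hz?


Main lobe width for a rectangular window:
Width = 2 * fs / N
      = 2 * 16000 / 64
      = 32000 / 64
      = 500.0 Hz

500.0 Hz


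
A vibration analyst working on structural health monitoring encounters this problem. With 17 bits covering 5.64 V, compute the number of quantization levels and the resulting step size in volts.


Step 1 — number of quantization levels:
L = 2^N = 2^17 = 131072

Step 2 — LSB step size:
delta = Vfs / L
      = 5.64 / 131072
      = 4.303e-05 V

Levels = 131072; step size = 4.303e-05 V


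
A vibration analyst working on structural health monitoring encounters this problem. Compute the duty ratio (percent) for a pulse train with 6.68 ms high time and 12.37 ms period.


Duty cycle as a percentage:
DC = (t_on / T) * 100
   = (6.68 / 12.37) * 100
   = 0.540016 * 100
   = 54.0 %

54.0 %


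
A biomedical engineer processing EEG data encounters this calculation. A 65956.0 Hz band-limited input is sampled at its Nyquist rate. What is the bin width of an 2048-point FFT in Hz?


Step 1 — Nyquist sampling rate:
fs = 2 * fmax = 2 * 65956.0 = 131912.0 Hz

Step 2 — DFT bin spacing:
df = fs / N = 131912.0 / 2048 = 64.4102 Hz

64.4102 Hz


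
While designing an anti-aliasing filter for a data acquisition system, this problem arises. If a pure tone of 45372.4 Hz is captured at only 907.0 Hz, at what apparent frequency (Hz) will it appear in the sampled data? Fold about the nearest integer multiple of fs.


Compute the nearest integer multiple of fs to the signal:
n = round(45372.4 / 907.0) = 50
f_alias = |45372.4 - 50 * 907.0|
        = |45372.4 - 45350.0|
        = 22.4 Hz

22.4


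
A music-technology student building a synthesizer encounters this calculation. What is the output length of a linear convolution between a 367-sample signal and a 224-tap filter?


Linear convolution output length:
L = N + M - 1
  = 367 + 224 - 1
  = 590 samples

590


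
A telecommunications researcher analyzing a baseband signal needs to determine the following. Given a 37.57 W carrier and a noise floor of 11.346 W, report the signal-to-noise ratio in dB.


SNR in decibels:
SNR = 10 * log10(Ps / Pn)
    = 10 * log10(37.57 / 11.346)
    = 10 * log10(3.3113)
    = 10 * 0.52
    = 5.2 dB

5.2 dB


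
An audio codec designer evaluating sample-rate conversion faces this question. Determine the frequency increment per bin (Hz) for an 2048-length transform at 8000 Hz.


DFT frequency resolution:
df = fs / N
   = 8000 / 2048
   = 3.9062 Hz

3.9062 Hz


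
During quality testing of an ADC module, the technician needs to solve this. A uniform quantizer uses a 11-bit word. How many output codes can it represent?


Number of quantization levels = 2^N
= 2^11
= 2048

2048


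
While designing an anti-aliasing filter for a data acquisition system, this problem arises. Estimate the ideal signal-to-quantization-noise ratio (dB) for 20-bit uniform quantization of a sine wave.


Theoretical SNR for a full-scale sinusoid:
SNR = 6.02 * N + 1.76
    = 6.02 * 20 + 1.76
    = 120.4 + 1.76
    = 122.16 dB

122.16 dB


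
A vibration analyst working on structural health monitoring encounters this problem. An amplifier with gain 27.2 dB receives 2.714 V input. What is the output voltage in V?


Output voltage from dB gain:
V_out = V_in * 10^(gain_dB / 20)
      = 2.714 * 10^(27.2 / 20)
      = 2.714 * 22.908677
      = 62.1741 V

62.1741 V


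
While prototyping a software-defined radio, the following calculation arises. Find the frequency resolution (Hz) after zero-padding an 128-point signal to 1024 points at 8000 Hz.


Frequency resolution after zero-padding:
N_padded = 128 * 8 = 1024
df = fs / N_padded
   = 8000 / 1024
   = 7.8125 Hz

7.8125 Hz


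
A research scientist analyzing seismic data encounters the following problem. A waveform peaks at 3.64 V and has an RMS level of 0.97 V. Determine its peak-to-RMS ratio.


Crest factor is the ratio of peak to RMS:
CF = V_peak / V_rms
   = 3.64 / 0.97
   = 3.7526

3.7526


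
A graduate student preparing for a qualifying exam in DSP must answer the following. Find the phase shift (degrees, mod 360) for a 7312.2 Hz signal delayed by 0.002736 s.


Phase shift from frequency and time delay:
phi = 360 * f * t_delay
    = 360 * 7312.2 * 0.002736
    = 7202.22 degrees
    mod 360 = 2.22 degrees

2.22 degrees


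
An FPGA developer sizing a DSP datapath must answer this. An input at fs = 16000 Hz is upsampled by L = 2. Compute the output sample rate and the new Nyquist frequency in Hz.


Step 1 — output sample rate after interpolation by L:
fs_out = L * fs_in = 2 * 16000 = 32000 Hz

Step 2 — Nyquist frequency of the output stream:
f_Nyq = fs_out / 2 = 32000 / 2 = 16000.0 Hz

fs_out = 32000 Hz; f_Nyquist = 16000.0 Hz


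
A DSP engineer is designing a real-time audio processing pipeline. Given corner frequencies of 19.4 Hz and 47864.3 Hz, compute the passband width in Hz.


Bandwidth is the difference of -3dB frequencies:
BW = f_high - f_low
   = 47864.3 - 19.4
   = 47844.9 Hz

47844.9 Hz


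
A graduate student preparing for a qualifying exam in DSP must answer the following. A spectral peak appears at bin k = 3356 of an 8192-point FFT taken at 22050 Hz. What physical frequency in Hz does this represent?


Frequency of DFT bin k:
f_k = k * fs / N
    = 3356 * 22050 / 8192
    = 73999800 / 8192
    = 9033.179 Hz

9033.179 Hz
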